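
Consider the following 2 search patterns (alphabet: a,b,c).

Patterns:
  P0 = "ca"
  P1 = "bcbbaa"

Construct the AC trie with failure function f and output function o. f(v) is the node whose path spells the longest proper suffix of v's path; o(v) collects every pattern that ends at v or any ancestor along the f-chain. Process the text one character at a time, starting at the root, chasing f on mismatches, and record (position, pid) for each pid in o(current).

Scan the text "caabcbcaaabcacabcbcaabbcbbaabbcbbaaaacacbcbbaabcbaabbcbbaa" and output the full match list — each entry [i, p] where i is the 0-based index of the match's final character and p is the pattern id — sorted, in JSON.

Build automaton:
Trie nodes:
  n0 'ε': b→3 c→1
  n1 'c': a→2
  n2 'ca': ·  [P0 ends]
  n3 'b': c→4
  n4 'bc': b→5
  n5 'bcb': b→6
  n6 'bcbb': a→7
  n7 'bcbba': a→8
  n8 'bcbbaa': ·  [P1 ends]

Failure links (BFS by depth):
  n1('c'): parent n0 fail=0; on 'c' 0 → fail=0;  out ∅∪∅=∅
  n3('b'): parent n0 fail=0; on 'b' 0 → fail=0;  out ∅∪∅=∅
  n2('ca'): parent n1 fail=0; on 'a' 0 → fail=0;  out {0}∪∅={0}
  n4('bc'): parent n3 fail=0; on 'c' 0 → fail=1;  out ∅∪∅=∅
  n5('bcb'): parent n4 fail=1; on 'b' 1→0 → fail=3;  out ∅∪∅=∅
  n6('bcbb'): parent n5 fail=3; on 'b' 3→0 → fail=3;  out ∅∪∅=∅
  n7('bcbba'): parent n6 fail=3; on 'a' 3→0 → fail=0;  out ∅∪∅=∅
  n8('bcbbaa'): parent n7 fail=0; on 'a' 0 → fail=0;  out {1}∪∅={1}

Scan:
[0] read 'c'  n0⇒n1
[1] read 'a'  n1⇒n2  ** P0@[0:1]
[2] read 'a'  n2⇒n0 (via fail)
[3] read 'b'  n0⇒n3
[4] read 'c'  n3⇒n4
[5] read 'b'  n4⇒n5
[6] read 'c'  n5⇒n4 (via fail)
[7] read 'a'  n4⇒n2 (via fail)  ** P0@[6:7]
[8] read 'a'  n2⇒n0 (via fail)
[9] read 'a'  n0⇒n0
[10] read 'b'  n0⇒n3
[11] read 'c'  n3⇒n4
[12] read 'a'  n4⇒n2 (via fail)  ** P0@[11:12]
[13] read 'c'  n2⇒n1 (via fail)
[14] read 'a'  n1⇒n2  ** P0@[13:14]
[15] read 'b'  n2⇒n3 (via fail)
[16] read 'c'  n3⇒n4
[17] read 'b'  n4⇒n5
[18] read 'c'  n5⇒n4 (via fail)
[19] read 'a'  n4⇒n2 (via fail)  ** P0@[18:19]
[20] read 'a'  n2⇒n0 (via fail)
[21] read 'b'  n0⇒n3
[22] read 'b'  n3⇒n3 (via fail)
[23] read 'c'  n3⇒n4
[24] read 'b'  n4⇒n5
[25] read 'b'  n5⇒n6
[26] read 'a'  n6⇒n7
[27] read 'a'  n7⇒n8  ** P1@[22:27]
[28] read 'b'  n8⇒n3 (via fail)
[29] read 'b'  n3⇒n3 (via fail)
[30] read 'c'  n3⇒n4
[31] read 'b'  n4⇒n5
[32] read 'b'  n5⇒n6
[33] read 'a'  n6⇒n7
[34] read 'a'  n7⇒n8  ** P1@[29:34]
[35] read 'a'  n8⇒n0 (via fail)
[36] read 'a'  n0⇒n0
[37] read 'c'  n0⇒n1
[38] read 'a'  n1⇒n2  ** P0@[37:38]
[39] read 'c'  n2⇒n1 (via fail)
[40] read 'b'  n1⇒n3 (via fail)
[41] read 'c'  n3⇒n4
[42] read 'b'  n4⇒n5
[43] read 'b'  n5⇒n6
[44] read 'a'  n6⇒n7
[45] read 'a'  n7⇒n8  ** P1@[40:45]
[46] read 'b'  n8⇒n3 (via fail)
[47] read 'c'  n3⇒n4
[48] read 'b'  n4⇒n5
[49] read 'a'  n5⇒n0 (via fail)
[50] read 'a'  n0⇒n0
[51] read 'b'  n0⇒n3
[52] read 'b'  n3⇒n3 (via fail)
[53] read 'c'  n3⇒n4
[54] read 'b'  n4⇒n5
[55] read 'b'  n5⇒n6
[56] read 'a'  n6⇒n7
[57] read 'a'  n7⇒n8  ** P1@[52:57]

Result: [[1,0],[7,0],[12,0],[14,0],[19,0],[27,1],[34,1],[38,0],[45,1],[57,1]]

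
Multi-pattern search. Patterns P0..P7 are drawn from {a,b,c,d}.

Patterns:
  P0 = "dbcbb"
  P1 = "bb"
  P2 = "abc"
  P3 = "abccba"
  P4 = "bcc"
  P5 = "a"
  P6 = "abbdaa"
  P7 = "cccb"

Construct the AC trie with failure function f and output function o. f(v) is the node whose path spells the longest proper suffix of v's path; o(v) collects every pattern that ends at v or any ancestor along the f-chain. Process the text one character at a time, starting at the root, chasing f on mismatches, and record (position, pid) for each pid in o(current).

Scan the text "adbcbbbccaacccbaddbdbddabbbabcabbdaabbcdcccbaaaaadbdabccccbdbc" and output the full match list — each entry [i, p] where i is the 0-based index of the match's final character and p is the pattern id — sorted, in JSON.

Construct AC machine:
Trie (insert patterns):
  n0 'ε': a→8 b→6 c→20 d→1
  n1 'd': b→2
  n2 'db': c→3
  n3 'dbc': b→4
  n4 'dbcb': b→5
  n5 'dbcbb': ·  ←P0
  n6 'b': b→7 c→14
  n7 'bb': ·  ←P1
  n8 'a': b→9  ←P5
  n9 'ab': b→16 c→10
  n10 'abc': c→11  ←P2
  n11 'abcc': b→12
  n12 'abccb': a→13
  n13 'abccba': ·  ←P3
  n14 'bc': c→15
  n15 'bcc': ·  ←P4
  n16 'abb': d→17
  n17 'abbd': a→18
  n18 'abbda': a→19
  n19 'abbdaa': ·  ←P6
  n20 'c': c→21
  n21 'cc': c→22
  n22 'ccc': b→23
  n23 'cccb': ·  ←P7

Failure links (BFS by depth):
  n1('d'): parent n0 fail=0; on 'd' 0 → fail=0;  out ∅∪∅=∅
  n6('b'): parent n0 fail=0; on 'b' 0 → fail=0;  out ∅∪∅=∅
  n8('a'): parent n0 fail=0; on 'a' 0 → fail=0;  out {5}∪∅={5}
  n20('c'): parent n0 fail=0; on 'c' 0 → fail=0;  out ∅∪∅=∅
  n2('db'): parent n1 fail=0; on 'b' 0 → fail=6;  out ∅∪∅=∅
  n7('bb'): parent n6 fail=0; on 'b' 0 → fail=6;  out {1}∪∅={1}
  n9('ab'): parent n8 fail=0; on 'b' 0 → fail=6;  out ∅∪∅=∅
  n14('bc'): parent n6 fail=0; on 'c' 0 → fail=20;  out ∅∪∅=∅
  n21('cc'): parent n20 fail=0; on 'c' 0 → fail=20;  out ∅∪∅=∅
  n3('dbc'): parent n2 fail=6; on 'c' 6 → fail=14;  out ∅∪∅=∅
  n10('abc'): parent n9 fail=6; on 'c' 6 → fail=14;  out {2}∪∅={2}
  n15('bcc'): parent n14 fail=20; on 'c' 20 → fail=21;  out {4}∪∅={4}
  n16('abb'): parent n9 fail=6; on 'b' 6 → fail=7;  out ∅∪{1}={1}
  n22('ccc'): parent n21 fail=20; on 'c' 20 → fail=21;  out ∅∪∅=∅
  n4('dbcb'): parent n3 fail=14; on 'b' 14→20→0 → fail=6;  out ∅∪∅=∅
  n11('abcc'): parent n10 fail=14; on 'c' 14 → fail=15;  out ∅∪{4}={4}
  n17('abbd'): parent n16 fail=7; on 'd' 7→6→0 → fail=1;  out ∅∪∅=∅
  n23('cccb'): parent n22 fail=21; on 'b' 21→20→0 → fail=6;  out {7}∪∅={7}
  n5('dbcbb'): parent n4 fail=6; on 'b' 6 → fail=7;  out {0}∪{1}={0,1}
  n12('abccb'): parent n11 fail=15; on 'b' 15→21→20→0 → fail=6;  out ∅∪∅=∅
  n18('abbda'): parent n17 fail=1; on 'a' 1→0 → fail=8;  out ∅∪{5}={5}
  n13('abccba'): parent n12 fail=6; on 'a' 6→0 → fail=8;  out {3}∪{5}={3,5}
  n19('abbdaa'): parent n18 fail=8; on 'a' 8→0 → fail=8;  out {6}∪{5}={5,6}

Scan:
i=0 'a': node 0→8  ** P5@[0:0]
i=1 'd': node 8→1 (via fail)
i=2 'b': node 1→2
i=3 'c': node 2→3
i=4 'b': node 3→4
i=5 'b': node 4→5  ** P0@[1:5],P1@[4:5]
i=6 'b': node 5→7 (via fail)  ** P1@[5:6]
i=7 'c': node 7→14 (via fail)
i=8 'c': node 14→15  ** P4@[6:8]
i=9 'a': node 15→8 (via fail)  ** P5@[9:9]
i=10 'a': node 8→8 (via fail)  ** P5@[10:10]
i=11 'c': node 8→20 (via fail)
i=12 'c': node 20→21
i=13 'c': node 21→22
i=14 'b': node 22→23  ** P7@[11:14]
i=15 'a': node 23→8 (via fail)  ** P5@[15:15]
i=16 'd': node 8→1 (via fail)
i=17 'd': node 1→1 (via fail)
i=18 'b': node 1→2
i=19 'd': node 2→1 (via fail)
i=20 'b': node 1→2
i=21 'd': node 2→1 (via fail)
i=22 'd': node 1→1 (via fail)
i=23 'a': node 1→8 (via fail)  ** P5@[23:23]
i=24 'b': node 8→9
i=25 'b': node 9→16  ** P1@[24:25]
i=26 'b': node 16→7 (via fail)  ** P1@[25:26]
i=27 'a': node 7→8 (via fail)  ** P5@[27:27]
i=28 'b': node 8→9
i=29 'c': node 9→10  ** P2@[27:29]
i=30 'a': node 10→8 (via fail)  ** P5@[30:30]
i=31 'b': node 8→9
i=32 'b': node 9→16  ** P1@[31:32]
i=33 'd': node 16→17
i=34 'a': node 17→18  ** P5@[34:34]
i=35 'a': node 18→19  ** P5@[35:35],P6@[30:35]
i=36 'b': node 19→9 (via fail)
i=37 'b': node 9→16  ** P1@[36:37]
i=38 'c': node 16→14 (via fail)
i=39 'd': node 14→1 (via fail)
i=40 'c': node 1→20 (via fail)
i=41 'c': node 20→21
i=42 'c': node 21→22
i=43 'b': node 22→23  ** P7@[40:43]
i=44 'a': node 23→8 (via fail)  ** P5@[44:44]
i=45 'a': node 8→8 (via fail)  ** P5@[45:45]
i=46 'a': node 8→8 (via fail)  ** P5@[46:46]
i=47 'a': node 8→8 (via fail)  ** P5@[47:47]
i=48 'a': node 8→8 (via fail)  ** P5@[48:48]
i=49 'd': node 8→1 (via fail)
i=50 'b': node 1→2
i=51 'd': node 2→1 (via fail)
i=52 'a': node 1→8 (via fail)  ** P5@[52:52]
i=53 'b': node 8→9
i=54 'c': node 9→10  ** P2@[52:54]
i=55 'c': node 10→11  ** P4@[53:55]
i=56 'c': node 11→22 (via fail)
i=57 'c': node 22→22 (via fail)
i=58 'b': node 22→23  ** P7@[55:58]
i=59 'd': node 23→1 (via fail)
i=60 'b': node 1→2
i=61 'c': node 2→3

Result: [[0,5],[5,0],[5,1],[6,1],[8,4],[9,5],[10,5],[14,7],[15,5],[23,5],[25,1],[26,1],[27,5],[29,2],[30,5],[32,1],[34,5],[35,5],[35,6],[37,1],[43,7],[44,5],[45,5],[46,5],[47,5],[48,5],[52,5],[54,2],[55,4],[58,7]]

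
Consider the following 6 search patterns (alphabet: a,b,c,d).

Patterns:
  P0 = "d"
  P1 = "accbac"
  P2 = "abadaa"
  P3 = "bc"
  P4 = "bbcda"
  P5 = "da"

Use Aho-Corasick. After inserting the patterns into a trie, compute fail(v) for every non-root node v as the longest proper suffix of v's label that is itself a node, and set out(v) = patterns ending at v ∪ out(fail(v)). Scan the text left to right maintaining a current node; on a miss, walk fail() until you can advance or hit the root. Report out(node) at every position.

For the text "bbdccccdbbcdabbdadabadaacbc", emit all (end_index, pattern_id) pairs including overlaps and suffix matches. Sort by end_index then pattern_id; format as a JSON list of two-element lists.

Build:
Trie (insert patterns):
  0='ε' goto a→2 b→13 d→1
  1='d' goto a→19  ←P0
  2='a' goto b→8 c→3
  3='ac' goto c→4
  4='acc' goto b→5
  5='accb' goto a→6
  6='accba' goto c→7
  7='accbac' goto ·  ←P1
  8='ab' goto a→9
  9='aba' goto d→10
  10='abad' goto a→11
  11='abada' goto a→12
  12='abadaa' goto ·  ←P2
  13='b' goto b→15 c→14
  14='bc' goto ·  ←P3
  15='bb' goto c→16
  16='bbc' goto d→17
  17='bbcd' goto a→18
  18='bbcda' goto ·  ←P4
  19='da' goto ·  ←P5

Failure links (BFS by depth):
  n1('d'): parent n0 fail=0; on 'd' 0 → fail=0;  out {0}∪∅={0}
  n2('a'): parent n0 fail=0; on 'a' 0 → fail=0;  out ∅∪∅=∅
  n13('b'): parent n0 fail=0; on 'b' 0 → fail=0;  out ∅∪∅=∅
  n3('ac'): parent n2 fail=0; on 'c' 0 → fail=0;  out ∅∪∅=∅
  n8('ab'): parent n2 fail=0; on 'b' 0 → fail=13;  out ∅∪∅=∅
  n14('bc'): parent n13 fail=0; on 'c' 0 → fail=0;  out {3}∪∅={3}
  n15('bb'): parent n13 fail=0; on 'b' 0 → fail=13;  out ∅∪∅=∅
  n19('da'): parent n1 fail=0; on 'a' 0 → fail=2;  out {5}∪∅={5}
  n4('acc'): parent n3 fail=0; on 'c' 0 → fail=0;  out ∅∪∅=∅
  n9('aba'): parent n8 fail=13; on 'a' 13→0 → fail=2;  out ∅∪∅=∅
  n16('bbc'): parent n15 fail=13; on 'c' 13 → fail=14;  out ∅∪{3}={3}
  n5('accb'): parent n4 fail=0; on 'b' 0 → fail=13;  out ∅∪∅=∅
  n10('abad'): parent n9 fail=2; on 'd' 2→0 → fail=1;  out ∅∪{0}={0}
  n17('bbcd'): parent n16 fail=14; on 'd' 14→0 → fail=1;  out ∅∪{0}={0}
  n6('accba'): parent n5 fail=13; on 'a' 13→0 → fail=2;  out ∅∪∅=∅
  n11('abada'): parent n10 fail=1; on 'a' 1 → fail=19;  out ∅∪{5}={5}
  n18('bbcda'): parent n17 fail=1; on 'a' 1 → fail=19;  out {4}∪{5}={4,5}
  n7('accbac'): parent n6 fail=2; on 'c' 2 → fail=3;  out {1}∪∅={1}
  n12('abadaa'): parent n11 fail=19; on 'a' 19→2→0 → fail=2;  out {2}∪∅={2}

Run:
[0] read 'b'  n0⇒n13
[1] read 'b'  n13⇒n15
[2] read 'd'  n15⇒n1 (via fail)  ** P0@[2:2]
[3] read 'c'  n1⇒n0 (via fail)
[4] read 'c'  n0⇒n0
[5] read 'c'  n0⇒n0
[6] read 'c'  n0⇒n0
[7] read 'd'  n0⇒n1  ** P0@[7:7]
[8] read 'b'  n1⇒n13 (via fail)
[9] read 'b'  n13⇒n15
[10] read 'c'  n15⇒n16  ** P3@[9:10]
[11] read 'd'  n16⇒n17  ** P0@[11:11]
[12] read 'a'  n17⇒n18  ** P4@[8:12],P5@[11:12]
[13] read 'b'  n18⇒n8 (via fail)
[14] read 'b'  n8⇒n15 (via fail)
[15] read 'd'  n15⇒n1 (via fail)  ** P0@[15:15]
[16] read 'a'  n1⇒n19  ** P5@[15:16]
[17] read 'd'  n19⇒n1 (via fail)  ** P0@[17:17]
[18] read 'a'  n1⇒n19  ** P5@[17:18]
[19] read 'b'  n19⇒n8 (via fail)
[20] read 'a'  n8⇒n9
[21] read 'd'  n9⇒n10  ** P0@[21:21]
[22] read 'a'  n10⇒n11  ** P5@[21:22]
[23] read 'a'  n11⇒n12  ** P2@[18:23]
[24] read 'c'  n12⇒n3 (via fail)
[25] read 'b'  n3⇒n13 (via fail)
[26] read 'c'  n13⇒n14  ** P3@[25:26]

Result: [[2,0],[7,0],[10,3],[11,0],[12,4],[12,5],[15,0],[16,5],[17,0],[18,5],[21,0],[22,5],[23,2],[26,3]]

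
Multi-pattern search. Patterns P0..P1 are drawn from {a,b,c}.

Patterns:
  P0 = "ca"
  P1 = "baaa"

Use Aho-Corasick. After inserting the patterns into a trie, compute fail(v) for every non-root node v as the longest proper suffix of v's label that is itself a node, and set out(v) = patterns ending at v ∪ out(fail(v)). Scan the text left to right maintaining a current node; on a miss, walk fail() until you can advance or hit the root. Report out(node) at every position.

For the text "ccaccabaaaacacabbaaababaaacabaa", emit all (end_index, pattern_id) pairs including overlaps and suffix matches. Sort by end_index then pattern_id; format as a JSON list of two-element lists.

Build:
Trie (insert patterns):
  0='ε' goto b→3 c→1
  1='c' goto a→2
  2='ca' goto ·  ←P0
  3='b' goto a→4
  4='ba' goto a→5
  5='baa' goto a→6
  6='baaa' goto ·  ←P1

BFS fail/out derivation:
  fail(1) 'c': from fail(0)=0 chase 'c': 0 ⇒ 0;  out=∅∪out(0)=∅
  fail(3) 'b': from fail(0)=0 chase 'b': 0 ⇒ 0;  out=∅∪out(0)=∅
  fail(2) 'ca': from fail(1)=0 chase 'a': 0 ⇒ 0;  out={0}∪out(0)={0}
  fail(4) 'ba': from fail(3)=0 chase 'a': 0 ⇒ 0;  out=∅∪out(0)=∅
  fail(5) 'baa': from fail(4)=0 chase 'a': 0 ⇒ 0;  out=∅∪out(0)=∅
  fail(6) 'baaa': from fail(5)=0 chase 'a': 0 ⇒ 0;  out={1}∪out(0)={1}

Text stream:
i=0 'c': node 0→1
i=1 'c': node 1→1 (via fail)
i=2 'a': node 1→2  emit P0@[1:2]
i=3 'c': node 2→1 (via fail)
i=4 'c': node 1→1 (via fail)
i=5 'a': node 1→2  emit P0@[4:5]
i=6 'b': node 2→3 (via fail)
i=7 'a': node 3→4
i=8 'a': node 4→5
i=9 'a': node 5→6  emit P1@[6:9]
i=10 'a': node 6→0 (via fail)
i=11 'c': node 0→1
i=12 'a': node 1→2  emit P0@[11:12]
i=13 'c': node 2→1 (via fail)
i=14 'a': node 1→2  emit P0@[13:14]
i=15 'b': node 2→3 (via fail)
i=16 'b': node 3→3 (via fail)
i=17 'a': node 3→4
i=18 'a': node 4→5
i=19 'a': node 5→6  emit P1@[16:19]
i=20 'b': node 6→3 (via fail)
i=21 'a': node 3→4
i=22 'b': node 4→3 (via fail)
i=23 'a': node 3→4
i=24 'a': node 4→5
i=25 'a': node 5→6  emit P1@[22:25]
i=26 'c': node 6→1 (via fail)
i=27 'a': node 1→2  emit P0@[26:27]
i=28 'b': node 2→3 (via fail)
i=29 'a': node 3→4
i=30 'a': node 4→5

Matches: [[2,0],[5,0],[9,1],[12,0],[14,0],[19,1],[25,1],[27,0]]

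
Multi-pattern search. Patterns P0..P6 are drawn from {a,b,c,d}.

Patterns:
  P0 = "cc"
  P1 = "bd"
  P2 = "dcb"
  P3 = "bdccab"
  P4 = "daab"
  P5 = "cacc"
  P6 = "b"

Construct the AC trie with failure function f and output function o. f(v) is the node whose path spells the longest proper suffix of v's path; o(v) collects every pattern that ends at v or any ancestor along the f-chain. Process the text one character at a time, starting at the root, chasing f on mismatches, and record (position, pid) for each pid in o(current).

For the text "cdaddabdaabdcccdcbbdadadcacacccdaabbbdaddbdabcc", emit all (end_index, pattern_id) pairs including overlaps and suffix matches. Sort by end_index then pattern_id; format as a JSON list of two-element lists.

Build:
Trie (insert patterns):
  n0 'ε': b→3 c→1 d→5
  n1 'c': a→15 c→2
  n2 'cc': ·  [P0 ends]
  n3 'b': d→4  [P6 ends]
  n4 'bd': c→8  [P1 ends]
  n5 'd': a→12 c→6
  n6 'dc': b→7
  n7 'dcb': ·  [P2 ends]
  n8 'bdc': c→9
  n9 'bdcc': a→10
  n10 'bdcca': b→11
  n11 'bdccab': ·  [P3 ends]
  n12 'da': a→13
  n13 'daa': b→14
  n14 'daab': ·  [P4 ends]
  n15 'ca': c→16
  n16 'cac': c→17
  n17 'cacc': ·  [P5 ends]

BFS fail/out derivation:
  n1('c'): parent n0 fail=0; on 'c' 0 → fail=0;  out ∅∪∅=∅
  n3('b'): parent n0 fail=0; on 'b' 0 → fail=0;  out {6}∪∅={6}
  n5('d'): parent n0 fail=0; on 'd' 0 → fail=0;  out ∅∪∅=∅
  n2('cc'): parent n1 fail=0; on 'c' 0 → fail=1;  out {0}∪∅={0}
  n4('bd'): parent n3 fail=0; on 'd' 0 → fail=5;  out {1}∪∅={1}
  n6('dc'): parent n5 fail=0; on 'c' 0 → fail=1;  out ∅∪∅=∅
  n12('da'): parent n5 fail=0; on 'a' 0 → fail=0;  out ∅∪∅=∅
  n15('ca'): parent n1 fail=0; on 'a' 0 → fail=0;  out ∅∪∅=∅
  n7('dcb'): parent n6 fail=1; on 'b' 1→0 → fail=3;  out {2}∪{6}={2,6}
  n8('bdc'): parent n4 fail=5; on 'c' 5 → fail=6;  out ∅∪∅=∅
  n13('daa'): parent n12 fail=0; on 'a' 0 → fail=0;  out ∅∪∅=∅
  n16('cac'): parent n15 fail=0; on 'c' 0 → fail=1;  out ∅∪∅=∅
  n9('bdcc'): parent n8 fail=6; on 'c' 6→1 → fail=2;  out ∅∪{0}={0}
  n14('daab'): parent n13 fail=0; on 'b' 0 → fail=3;  out {4}∪{6}={4,6}
  n17('cacc'): parent n16 fail=1; on 'c' 1 → fail=2;  out {5}∪{0}={0,5}
  n10('bdcca'): parent n9 fail=2; on 'a' 2→1 → fail=15;  out ∅∪∅=∅
  n11('bdccab'): parent n10 fail=15; on 'b' 15→0 → fail=3;  out {3}∪{6}={3,6}

Run:
pos 0 'c': at 1
pos 1 'd': at 5 (fail-walked)
pos 2 'a': at 12
pos 3 'd': at 5 (fail-walked)
pos 4 'd': at 5 (fail-walked)
pos 5 'a': at 12
pos 6 'b': at 3 (fail-walked)  ** P6@[6:6]
pos 7 'd': at 4  ** P1@[6:7]
pos 8 'a': at 12 (fail-walked)
pos 9 'a': at 13
pos 10 'b': at 14  ** P4@[7:10],P6@[10:10]
pos 11 'd': at 4 (fail-walked)  ** P1@[10:11]
pos 12 'c': at 8
pos 13 'c': at 9  ** P0@[12:13]
pos 14 'c': at 2 (fail-walked)  ** P0@[13:14]
pos 15 'd': at 5 (fail-walked)
pos 16 'c': at 6
pos 17 'b': at 7  ** P2@[15:17],P6@[17:17]
pos 18 'b': at 3 (fail-walked)  ** P6@[18:18]
pos 19 'd': at 4  ** P1@[18:19]
pos 20 'a': at 12 (fail-walked)
pos 21 'd': at 5 (fail-walked)
pos 22 'a': at 12
pos 23 'd': at 5 (fail-walked)
pos 24 'c': at 6
pos 25 'a': at 15 (fail-walked)
pos 26 'c': at 16
pos 27 'a': at 15 (fail-walked)
pos 28 'c': at 16
pos 29 'c': at 17  ** P0@[28:29],P5@[26:29]
pos 30 'c': at 2 (fail-walked)  ** P0@[29:30]
pos 31 'd': at 5 (fail-walked)
pos 32 'a': at 12
pos 33 'a': at 13
pos 34 'b': at 14  ** P4@[31:34],P6@[34:34]
pos 35 'b': at 3 (fail-walked)  ** P6@[35:35]
pos 36 'b': at 3 (fail-walked)  ** P6@[36:36]
pos 37 'd': at 4  ** P1@[36:37]
pos 38 'a': at 12 (fail-walked)
pos 39 'd': at 5 (fail-walked)
pos 40 'd': at 5 (fail-walked)
pos 41 'b': at 3 (fail-walked)  ** P6@[41:41]
pos 42 'd': at 4  ** P1@[41:42]
pos 43 'a': at 12 (fail-walked)
pos 44 'b': at 3 (fail-walked)  ** P6@[44:44]
pos 45 'c': at 1 (fail-walked)
pos 46 'c': at 2  ** P0@[45:46]

Result: [[6,6],[7,1],[10,4],[10,6],[11,1],[13,0],[14,0],[17,2],[17,6],[18,6],[19,1],[29,0],[29,5],[30,0],[34,4],[34,6],[35,6],[36,6],[37,1],[41,6],[42,1],[44,6],[46,0]]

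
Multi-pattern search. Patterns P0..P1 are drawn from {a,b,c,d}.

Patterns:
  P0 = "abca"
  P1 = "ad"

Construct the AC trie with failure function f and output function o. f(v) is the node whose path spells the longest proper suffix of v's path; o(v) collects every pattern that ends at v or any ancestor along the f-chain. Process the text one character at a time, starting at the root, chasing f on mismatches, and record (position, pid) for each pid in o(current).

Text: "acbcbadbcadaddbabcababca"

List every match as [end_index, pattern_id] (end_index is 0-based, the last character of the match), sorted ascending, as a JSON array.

Construct AC machine:
Trie nodes:
  n0 'ε': a→1
  n1 'a': b→2 d→5
  n2 'ab': c→3
  n3 'abc': a→4
  n4 'abca': ·  [P0 ends]
  n5 'ad': ·  [P1 ends]

BFS fail/out derivation:
  n1('a'): parent n0 fail=0; on 'a' 0 → fail=0;  out ∅∪∅=∅
  n2('ab'): parent n1 fail=0; on 'b' 0 → fail=0;  out ∅∪∅=∅
  n5('ad'): parent n1 fail=0; on 'd' 0 → fail=0;  out {1}∪∅={1}
  n3('abc'): parent n2 fail=0; on 'c' 0 → fail=0;  out ∅∪∅=∅
  n4('abca'): parent n3 fail=0; on 'a' 0 → fail=1;  out {0}∪∅={0}

Scan:
pos 0 'a': at 1
pos 1 'c': at 0 (via fail)
pos 2 'b': at 0
pos 3 'c': at 0
pos 4 'b': at 0
pos 5 'a': at 1
pos 6 'd': at 5  emit P1@[5:6]
pos 7 'b': at 0 (via fail)
pos 8 'c': at 0
pos 9 'a': at 1
pos 10 'd': at 5  emit P1@[9:10]
pos 11 'a': at 1 (via fail)
pos 12 'd': at 5  emit P1@[11:12]
pos 13 'd': at 0 (via fail)
pos 14 'b': at 0
pos 15 'a': at 1
pos 16 'b': at 2
pos 17 'c': at 3
pos 18 'a': at 4  emit P0@[15:18]
pos 19 'b': at 2 (via fail)
pos 20 'a': at 1 (via fail)
pos 21 'b': at 2
pos 22 'c': at 3
pos 23 'a': at 4  emit P0@[20:23]

All matches (sorted): [[6,1],[10,1],[12,1],[18,0],[23,0]]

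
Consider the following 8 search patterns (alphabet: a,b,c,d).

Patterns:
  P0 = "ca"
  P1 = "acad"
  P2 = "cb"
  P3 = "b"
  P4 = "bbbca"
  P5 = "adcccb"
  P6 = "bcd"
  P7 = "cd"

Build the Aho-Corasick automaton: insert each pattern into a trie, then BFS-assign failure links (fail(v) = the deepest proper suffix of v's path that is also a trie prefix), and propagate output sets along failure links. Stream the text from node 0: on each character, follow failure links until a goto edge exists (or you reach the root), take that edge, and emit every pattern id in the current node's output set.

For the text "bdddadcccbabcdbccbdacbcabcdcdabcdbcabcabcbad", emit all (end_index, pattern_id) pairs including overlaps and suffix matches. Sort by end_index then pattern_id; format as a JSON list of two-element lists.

Construct AC machine:
Trie (insert patterns):
  0='ε' goto a→3 b→8 c→1
  1='c' goto a→2 b→7 d→20
  2='ca' goto ·  ←P0
  3='a' goto c→4 d→13
  4='ac' goto a→5
  5='aca' goto d→6
  6='acad' goto ·  ←P1
  7='cb' goto ·  ←P2
  8='b' goto b→9 c→18  ←P3
  9='bb' goto b→10
  10='bbb' goto c→11
  11='bbbc' goto a→12
  12='bbbca' goto ·  ←P4
  13='ad' goto c→14
  14='adc' goto c→15
  15='adcc' goto c→16
  16='adccc' goto b→17
  17='adcccb' goto ·  ←P5
  18='bc' goto d→19
  19='bcd' goto ·  ←P6
  20='cd' goto ·  ←P7

BFS fail/out derivation:
  fail(1) 'c': from fail(0)=0 chase 'c': 0 ⇒ 0;  out=∅∪out(0)=∅
  fail(3) 'a': from fail(0)=0 chase 'a': 0 ⇒ 0;  out=∅∪out(0)=∅
  fail(8) 'b': from fail(0)=0 chase 'b': 0 ⇒ 0;  out={3}∪out(0)={3}
  fail(2) 'ca': from fail(1)=0 chase 'a': 0 ⇒ 3;  out={0}∪out(3)={0}
  fail(4) 'ac': from fail(3)=0 chase 'c': 0 ⇒ 1;  out=∅∪out(1)=∅
  fail(7) 'cb': from fail(1)=0 chase 'b': 0 ⇒ 8;  out={2}∪out(8)={2,3}
  fail(9) 'bb': from fail(8)=0 chase 'b': 0 ⇒ 8;  out=∅∪out(8)={3}
  fail(13) 'ad': from fail(3)=0 chase 'd': 0 ⇒ 0;  out=∅∪out(0)=∅
  fail(18) 'bc': from fail(8)=0 chase 'c': 0 ⇒ 1;  out=∅∪out(1)=∅
  fail(20) 'cd': from fail(1)=0 chase 'd': 0 ⇒ 0;  out={7}∪out(0)={7}
  fail(5) 'aca': from fail(4)=1 chase 'a': 1 ⇒ 2;  out=∅∪out(2)={0}
  fail(10) 'bbb': from fail(9)=8 chase 'b': 8 ⇒ 9;  out=∅∪out(9)={3}
  fail(14) 'adc': from fail(13)=0 chase 'c': 0 ⇒ 1;  out=∅∪out(1)=∅
  fail(19) 'bcd': from fail(18)=1 chase 'd': 1 ⇒ 20;  out={6}∪out(20)={6,7}
  fail(6) 'acad': from fail(5)=2 chase 'd': 2→3 ⇒ 13;  out={1}∪out(13)={1}
  fail(11) 'bbbc': from fail(10)=9 chase 'c': 9→8 ⇒ 18;  out=∅∪out(18)=∅
  fail(15) 'adcc': from fail(14)=1 chase 'c': 1→0 ⇒ 1;  out=∅∪out(1)=∅
  fail(12) 'bbbca': from fail(11)=18 chase 'a': 18→1 ⇒ 2;  out={4}∪out(2)={0,4}
  fail(16) 'adccc': from fail(15)=1 chase 'c': 1→0 ⇒ 1;  out=∅∪out(1)=∅
  fail(17) 'adcccb': from fail(16)=1 chase 'b': 1 ⇒ 7;  out={5}∪out(7)={2,3,5}

Run:
[0] read 'b'  n0⇒n8  emit P3@[0:0]
[1] read 'd'  n8⇒n0 (fail-walked)
[2] read 'd'  n0⇒n0
[3] read 'd'  n0⇒n0
[4] read 'a'  n0⇒n3
[5] read 'd'  n3⇒n13
[6] read 'c'  n13⇒n14
[7] read 'c'  n14⇒n15
[8] read 'c'  n15⇒n16
[9] read 'b'  n16⇒n17  emit P2@[8:9],P3@[9:9],P5@[4:9]
[10] read 'a'  n17⇒n3 (fail-walked)
[11] read 'b'  n3⇒n8 (fail-walked)  emit P3@[11:11]
[12] read 'c'  n8⇒n18
[13] read 'd'  n18⇒n19  emit P6@[11:13],P7@[12:13]
[14] read 'b'  n19⇒n8 (fail-walked)  emit P3@[14:14]
[15] read 'c'  n8⇒n18
[16] read 'c'  n18⇒n1 (fail-walked)
[17] read 'b'  n1⇒n7  emit P2@[16:17],P3@[17:17]
[18] read 'd'  n7⇒n0 (fail-walked)
[19] read 'a'  n0⇒n3
[20] read 'c'  n3⇒n4
[21] read 'b'  n4⇒n7 (fail-walked)  emit P2@[20:21],P3@[21:21]
[22] read 'c'  n7⇒n18 (fail-walked)
[23] read 'a'  n18⇒n2 (fail-walked)  emit P0@[22:23]
[24] read 'b'  n2⇒n8 (fail-walked)  emit P3@[24:24]
[25] read 'c'  n8⇒n18
[26] read 'd'  n18⇒n19  emit P6@[24:26],P7@[25:26]
[27] read 'c'  n19⇒n1 (fail-walked)
[28] read 'd'  n1⇒n20  emit P7@[27:28]
[29] read 'a'  n20⇒n3 (fail-walked)
[30] read 'b'  n3⇒n8 (fail-walked)  emit P3@[30:30]
[31] read 'c'  n8⇒n18
[32] read 'd'  n18⇒n19  emit P6@[30:32],P7@[31:32]
[33] read 'b'  n19⇒n8 (fail-walked)  emit P3@[33:33]
[34] read 'c'  n8⇒n18
[35] read 'a'  n18⇒n2 (fail-walked)  emit P0@[34:35]
[36] read 'b'  n2⇒n8 (fail-walked)  emit P3@[36:36]
[37] read 'c'  n8⇒n18
[38] read 'a'  n18⇒n2 (fail-walked)  emit P0@[37:38]
[39] read 'b'  n2⇒n8 (fail-walked)  emit P3@[39:39]
[40] read 'c'  n8⇒n18
[41] read 'b'  n18⇒n7 (fail-walked)  emit P2@[40:41],P3@[41:41]
[42] read 'a'  n7⇒n3 (fail-walked)
[43] read 'd'  n3⇒n13

All matches (sorted): [[0,3],[9,2],[9,3],[9,5],[11,3],[13,6],[13,7],[14,3],[17,2],[17,3],[21,2],[21,3],[23,0],[24,3],[26,6],[26,7],[28,7],[30,3],[32,6],[32,7],[33,3],[35,0],[36,3],[38,0],[39,3],[41,2],[41,3]]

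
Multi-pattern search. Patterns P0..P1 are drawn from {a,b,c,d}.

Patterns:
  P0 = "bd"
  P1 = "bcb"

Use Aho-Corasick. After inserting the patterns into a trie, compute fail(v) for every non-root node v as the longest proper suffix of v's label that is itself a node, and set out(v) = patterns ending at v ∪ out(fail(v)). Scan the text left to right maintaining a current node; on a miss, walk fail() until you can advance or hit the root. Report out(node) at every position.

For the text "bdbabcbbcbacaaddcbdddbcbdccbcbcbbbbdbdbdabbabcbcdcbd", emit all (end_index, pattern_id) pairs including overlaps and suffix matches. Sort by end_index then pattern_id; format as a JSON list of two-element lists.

Build automaton:
Trie nodes:
  0='ε' goto b→1
  1='b' goto c→3 d→2
  2='bd' goto ·  ←P0
  3='bc' goto b→4
  4='bcb' goto ·  ←P1

Failure links (BFS by depth):
  fail(1) 'b': from fail(0)=0 chase 'b': 0 ⇒ 0;  out=∅∪out(0)=∅
  fail(2) 'bd': from fail(1)=0 chase 'd': 0 ⇒ 0;  out={0}∪out(0)={0}
  fail(3) 'bc': from fail(1)=0 chase 'c': 0 ⇒ 0;  out=∅∪out(0)=∅
  fail(4) 'bcb': from fail(3)=0 chase 'b': 0 ⇒ 1;  out={1}∪out(1)={1}

Scan:
i=0 'b': node 0→1
i=1 'd': node 1→2  emit P0@[0:1]
i=2 'b': node 2→1 (fail-walked)
i=3 'a': node 1→0 (fail-walked)
i=4 'b': node 0→1
i=5 'c': node 1→3
i=6 'b': node 3→4  emit P1@[4:6]
i=7 'b': node 4→1 (fail-walked)
i=8 'c': node 1→3
i=9 'b': node 3→4  emit P1@[7:9]
i=10 'a': node 4→0 (fail-walked)
i=11 'c': node 0→0
i=12 'a': node 0→0
i=13 'a': node 0→0
i=14 'd': node 0→0
i=15 'd': node 0→0
i=16 'c': node 0→0
i=17 'b': node 0→1
i=18 'd': node 1→2  emit P0@[17:18]
i=19 'd': node 2→0 (fail-walked)
i=20 'd': node 0→0
i=21 'b': node 0→1
i=22 'c': node 1→3
i=23 'b': node 3→4  emit P1@[21:23]
i=24 'd': node 4→2 (fail-walked)  emit P0@[23:24]
i=25 'c': node 2→0 (fail-walked)
i=26 'c': node 0→0
i=27 'b': node 0→1
i=28 'c': node 1→3
i=29 'b': node 3→4  emit P1@[27:29]
i=30 'c': node 4→3 (fail-walked)
i=31 'b': node 3→4  emit P1@[29:31]
i=32 'b': node 4→1 (fail-walked)
i=33 'b': node 1→1 (fail-walked)
i=34 'b': node 1→1 (fail-walked)
i=35 'd': node 1→2  emit P0@[34:35]
i=36 'b': node 2→1 (fail-walked)
i=37 'd': node 1→2  emit P0@[36:37]
i=38 'b': node 2→1 (fail-walked)
i=39 'd': node 1→2  emit P0@[38:39]
i=40 'a': node 2→0 (fail-walked)
i=41 'b': node 0→1
i=42 'b': node 1→1 (fail-walked)
i=43 'a': node 1→0 (fail-walked)
i=44 'b': node 0→1
i=45 'c': node 1→3
i=46 'b': node 3→4  emit P1@[44:46]
i=47 'c': node 4→3 (fail-walked)
i=48 'd': node 3→0 (fail-walked)
i=49 'c': node 0→0
i=50 'b': node 0→1
i=51 'd': node 1→2  emit P0@[50:51]

All matches (sorted): [[1,0],[6,1],[9,1],[18,0],[23,1],[24,0],[29,1],[31,1],[35,0],[37,0],[39,0],[46,1],[51,0]]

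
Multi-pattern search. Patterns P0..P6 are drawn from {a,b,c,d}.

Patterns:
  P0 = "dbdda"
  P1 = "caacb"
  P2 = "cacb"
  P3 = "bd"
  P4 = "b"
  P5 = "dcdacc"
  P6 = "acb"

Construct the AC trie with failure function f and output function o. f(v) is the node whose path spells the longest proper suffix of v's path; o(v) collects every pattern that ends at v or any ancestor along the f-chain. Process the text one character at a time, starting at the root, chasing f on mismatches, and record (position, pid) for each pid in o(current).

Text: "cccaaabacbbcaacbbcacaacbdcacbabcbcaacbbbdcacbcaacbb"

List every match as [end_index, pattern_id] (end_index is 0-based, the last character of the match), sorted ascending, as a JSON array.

Build:
Trie (insert patterns):
  0='ε' goto a→20 b→13 c→6 d→1
  1='d' goto b→2 c→15
  2='db' goto d→3
  3='dbd' goto d→4
  4='dbdd' goto a→5
  5='dbdda' goto ·  [P0 ends]
  6='c' goto a→7
  7='ca' goto a→8 c→11
  8='caa' goto c→9
  9='caac' goto b→10
  10='caacb' goto ·  [P1 ends]
  11='cac' goto b→12
  12='cacb' goto ·  [P2 ends]
  13='b' goto d→14  [P4 ends]
  14='bd' goto ·  [P3 ends]
  15='dc' goto d→16
  16='dcd' goto a→17
  17='dcda' goto c→18
  18='dcdac' goto c→19
  19='dcdacc' goto ·  [P5 ends]
  20='a' goto c→21
  21='ac' goto b→22
  22='acb' goto ·  [P6 ends]

Failure links (BFS by depth):
  n1('d'): parent n0 fail=0; on 'd' 0 → fail=0;  out ∅∪∅=∅
  n6('c'): parent n0 fail=0; on 'c' 0 → fail=0;  out ∅∪∅=∅
  n13('b'): parent n0 fail=0; on 'b' 0 → fail=0;  out {4}∪∅={4}
  n20('a'): parent n0 fail=0; on 'a' 0 → fail=0;  out ∅∪∅=∅
  n2('db'): parent n1 fail=0; on 'b' 0 → fail=13;  out ∅∪{4}={4}
  n7('ca'): parent n6 fail=0; on 'a' 0 → fail=20;  out ∅∪∅=∅
  n14('bd'): parent n13 fail=0; on 'd' 0 → fail=1;  out {3}∪∅={3}
  n15('dc'): parent n1 fail=0; on 'c' 0 → fail=6;  out ∅∪∅=∅
  n21('ac'): parent n20 fail=0; on 'c' 0 → fail=6;  out ∅∪∅=∅
  n3('dbd'): parent n2 fail=13; on 'd' 13 → fail=14;  out ∅∪{3}={3}
  n8('caa'): parent n7 fail=20; on 'a' 20→0 → fail=20;  out ∅∪∅=∅
  n11('cac'): parent n7 fail=20; on 'c' 20 → fail=21;  out ∅∪∅=∅
  n16('dcd'): parent n15 fail=6; on 'd' 6→0 → fail=1;  out ∅∪∅=∅
  n22('acb'): parent n21 fail=6; on 'b' 6→0 → fail=13;  out {6}∪{4}={4,6}
  n4('dbdd'): parent n3 fail=14; on 'd' 14→1→0 → fail=1;  out ∅∪∅=∅
  n9('caac'): parent n8 fail=20; on 'c' 20 → fail=21;  out ∅∪∅=∅
  n12('cacb'): parent n11 fail=21; on 'b' 21 → fail=22;  out {2}∪{4,6}={2,4,6}
  n17('dcda'): parent n16 fail=1; on 'a' 1→0 → fail=20;  out ∅∪∅=∅
  n5('dbdda'): parent n4 fail=1; on 'a' 1→0 → fail=20;  out {0}∪∅={0}
  n10('caacb'): parent n9 fail=21; on 'b' 21 → fail=22;  out {1}∪{4,6}={1,4,6}
  n18('dcdac'): parent n17 fail=20; on 'c' 20 → fail=21;  out ∅∪∅=∅
  n19('dcdacc'): parent n18 fail=21; on 'c' 21→6→0 → fail=6;  out {5}∪∅={5}

Text stream:
[0] read 'c'  n0⇒n6
[1] read 'c'  n6⇒n6 (via fail)
[2] read 'c'  n6⇒n6 (via fail)
[3] read 'a'  n6⇒n7
[4] read 'a'  n7⇒n8
[5] read 'a'  n8⇒n20 (via fail)
[6] read 'b'  n20⇒n13 (via fail)  emit P4@[6:6]
[7] read 'a'  n13⇒n20 (via fail)
[8] read 'c'  n20⇒n21
[9] read 'b'  n21⇒n22  emit P4@[9:9],P6@[7:9]
[10] read 'b'  n22⇒n13 (via fail)  emit P4@[10:10]
[11] read 'c'  n13⇒n6 (via fail)
[12] read 'a'  n6⇒n7
[13] read 'a'  n7⇒n8
[14] read 'c'  n8⇒n9
[15] read 'b'  n9⇒n10  emit P1@[11:15],P4@[15:15],P6@[13:15]
[16] read 'b'  n10⇒n13 (via fail)  emit P4@[16:16]
[17] read 'c'  n13⇒n6 (via fail)
[18] read 'a'  n6⇒n7
[19] read 'c'  n7⇒n11
[20] read 'a'  n11⇒n7 (via fail)
[21] read 'a'  n7⇒n8
[22] read 'c'  n8⇒n9
[23] read 'b'  n9⇒n10  emit P1@[19:23],P4@[23:23],P6@[21:23]
[24] read 'd'  n10⇒n14 (via fail)  emit P3@[23:24]
[25] read 'c'  n14⇒n15 (via fail)
[26] read 'a'  n15⇒n7 (via fail)
[27] read 'c'  n7⇒n11
[28] read 'b'  n11⇒n12  emit P2@[25:28],P4@[28:28],P6@[26:28]
[29] read 'a'  n12⇒n20 (via fail)
[30] read 'b'  n20⇒n13 (via fail)  emit P4@[30:30]
[31] read 'c'  n13⇒n6 (via fail)
[32] read 'b'  n6⇒n13 (via fail)  emit P4@[32:32]
[33] read 'c'  n13⇒n6 (via fail)
[34] read 'a'  n6⇒n7
[35] read 'a'  n7⇒n8
[36] read 'c'  n8⇒n9
[37] read 'b'  n9⇒n10  emit P1@[33:37],P4@[37:37],P6@[35:37]
[38] read 'b'  n10⇒n13 (via fail)  emit P4@[38:38]
[39] read 'b'  n13⇒n13 (via fail)  emit P4@[39:39]
[40] read 'd'  n13⇒n14  emit P3@[39:40]
[41] read 'c'  n14⇒n15 (via fail)
[42] read 'a'  n15⇒n7 (via fail)
[43] read 'c'  n7⇒n11
[44] read 'b'  n11⇒n12  emit P2@[41:44],P4@[44:44],P6@[42:44]
[45] read 'c'  n12⇒n6 (via fail)
[46] read 'a'  n6⇒n7
[47] read 'a'  n7⇒n8
[48] read 'c'  n8⇒n9
[49] read 'b'  n9⇒n10  emit P1@[45:49],P4@[49:49],P6@[47:49]
[50] read 'b'  n10⇒n13 (via fail)  emit P4@[50:50]

Matches: [[6,4],[9,4],[9,6],[10,4],[15,1],[15,4],[15,6],[16,4],[23,1],[23,4],[23,6],[24,3],[28,2],[28,4],[28,6],[30,4],[32,4],[37,1],[37,4],[37,6],[38,4],[39,4],[40,3],[44,2],[44,4],[44,6],[49,1],[49,4],[49,6],[50,4]]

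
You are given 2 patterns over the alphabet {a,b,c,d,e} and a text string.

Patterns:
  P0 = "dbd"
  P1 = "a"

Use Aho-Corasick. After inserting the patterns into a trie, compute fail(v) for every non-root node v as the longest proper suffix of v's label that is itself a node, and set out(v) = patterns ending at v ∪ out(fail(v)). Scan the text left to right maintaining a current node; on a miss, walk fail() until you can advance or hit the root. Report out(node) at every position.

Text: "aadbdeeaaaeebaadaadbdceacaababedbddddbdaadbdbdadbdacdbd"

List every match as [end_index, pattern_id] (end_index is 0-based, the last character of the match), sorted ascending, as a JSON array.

Build automaton:
Trie (insert patterns):
  0='ε' goto a→4 d→1
  1='d' goto b→2
  2='db' goto d→3
  3='dbd' goto ·  ←P0
  4='a' goto ·  ←P1

BFS fail/out derivation:
  n1('d'): parent n0 fail=0; on 'd' 0 → fail=0;  out ∅∪∅=∅
  n4('a'): parent n0 fail=0; on 'a' 0 → fail=0;  out {1}∪∅={1}
  n2('db'): parent n1 fail=0; on 'b' 0 → fail=0;  out ∅∪∅=∅
  n3('dbd'): parent n2 fail=0; on 'd' 0 → fail=1;  out {0}∪∅={0}

Scan:
pos 0 'a': at 4  → match P1@[0:0]
pos 1 'a': at 4 (fail-walked)  → match P1@[1:1]
pos 2 'd': at 1 (fail-walked)
pos 3 'b': at 2
pos 4 'd': at 3  → match P0@[2:4]
pos 5 'e': at 0 (fail-walked)
pos 6 'e': at 0
pos 7 'a': at 4  → match P1@[7:7]
pos 8 'a': at 4 (fail-walked)  → match P1@[8:8]
pos 9 'a': at 4 (fail-walked)  → match P1@[9:9]
pos 10 'e': at 0 (fail-walked)
pos 11 'e': at 0
pos 12 'b': at 0
pos 13 'a': at 4  → match P1@[13:13]
pos 14 'a': at 4 (fail-walked)  → match P1@[14:14]
pos 15 'd': at 1 (fail-walked)
pos 16 'a': at 4 (fail-walked)  → match P1@[16:16]
pos 17 'a': at 4 (fail-walked)  → match P1@[17:17]
pos 18 'd': at 1 (fail-walked)
pos 19 'b': at 2
pos 20 'd': at 3  → match P0@[18:20]
pos 21 'c': at 0 (fail-walked)
pos 22 'e': at 0
pos 23 'a': at 4  → match P1@[23:23]
pos 24 'c': at 0 (fail-walked)
pos 25 'a': at 4  → match P1@[25:25]
pos 26 'a': at 4 (fail-walked)  → match P1@[26:26]
pos 27 'b': at 0 (fail-walked)
pos 28 'a': at 4  → match P1@[28:28]
pos 29 'b': at 0 (fail-walked)
pos 30 'e': at 0
pos 31 'd': at 1
pos 32 'b': at 2
pos 33 'd': at 3  → match P0@[31:33]
pos 34 'd': at 1 (fail-walked)
pos 35 'd': at 1 (fail-walked)
pos 36 'd': at 1 (fail-walked)
pos 37 'b': at 2
pos 38 'd': at 3  → match P0@[36:38]
pos 39 'a': at 4 (fail-walked)  → match P1@[39:39]
pos 40 'a': at 4 (fail-walked)  → match P1@[40:40]
pos 41 'd': at 1 (fail-walked)
pos 42 'b': at 2
pos 43 'd': at 3  → match P0@[41:43]
pos 44 'b': at 2 (fail-walked)
pos 45 'd': at 3  → match P0@[43:45]
pos 46 'a': at 4 (fail-walked)  → match P1@[46:46]
pos 47 'd': at 1 (fail-walked)
pos 48 'b': at 2
pos 49 'd': at 3  → match P0@[47:49]
pos 50 'a': at 4 (fail-walked)  → match P1@[50:50]
pos 51 'c': at 0 (fail-walked)
pos 52 'd': at 1
pos 53 'b': at 2
pos 54 'd': at 3  → match P0@[52:54]

Matches: [[0,1],[1,1],[4,0],[7,1],[8,1],[9,1],[13,1],[14,1],[16,1],[17,1],[20,0],[23,1],[25,1],[26,1],[28,1],[33,0],[38,0],[39,1],[40,1],[43,0],[45,0],[46,1],[49,0],[50,1],[54,0]]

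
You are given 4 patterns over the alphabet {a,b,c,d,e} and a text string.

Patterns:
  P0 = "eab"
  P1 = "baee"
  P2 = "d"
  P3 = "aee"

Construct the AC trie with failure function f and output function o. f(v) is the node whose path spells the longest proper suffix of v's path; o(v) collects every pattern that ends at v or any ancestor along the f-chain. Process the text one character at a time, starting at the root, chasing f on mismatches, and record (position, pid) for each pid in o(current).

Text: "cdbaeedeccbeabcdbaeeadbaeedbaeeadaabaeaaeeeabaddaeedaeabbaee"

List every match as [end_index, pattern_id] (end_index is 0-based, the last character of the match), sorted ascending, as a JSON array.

Build:
Trie nodes:
  0='ε' goto a→9 b→4 d→8 e→1
  1='e' goto a→2
  2='ea' goto b→3
  3='eab' goto ·  ←P0
  4='b' goto a→5
  5='ba' goto e→6
  6='bae' goto e→7
  7='baee' goto ·  ←P1
  8='d' goto ·  ←P2
  9='a' goto e→10
  10='ae' goto e→11
  11='aee' goto ·  ←P3

BFS fail/out derivation:
  fail(1) 'e': from fail(0)=0 chase 'e': 0 ⇒ 0;  out=∅∪out(0)=∅
  fail(4) 'b': from fail(0)=0 chase 'b': 0 ⇒ 0;  out=∅∪out(0)=∅
  fail(8) 'd': from fail(0)=0 chase 'd': 0 ⇒ 0;  out={2}∪out(0)={2}
  fail(9) 'a': from fail(0)=0 chase 'a': 0 ⇒ 0;  out=∅∪out(0)=∅
  fail(2) 'ea': from fail(1)=0 chase 'a': 0 ⇒ 9;  out=∅∪out(9)=∅
  fail(5) 'ba': from fail(4)=0 chase 'a': 0 ⇒ 9;  out=∅∪out(9)=∅
  fail(10) 'ae': from fail(9)=0 chase 'e': 0 ⇒ 1;  out=∅∪out(1)=∅
  fail(3) 'eab': from fail(2)=9 chase 'b': 9→0 ⇒ 4;  out={0}∪out(4)={0}
  fail(6) 'bae': from fail(5)=9 chase 'e': 9 ⇒ 10;  out=∅∪out(10)=∅
  fail(11) 'aee': from fail(10)=1 chase 'e': 1→0 ⇒ 1;  out={3}∪out(1)={3}
  fail(7) 'baee': from fail(6)=10 chase 'e': 10 ⇒ 11;  out={1}∪out(11)={1,3}

Run:
i=0 'c': node 0→0
i=1 'd': node 0→8  → match P2@[1:1]
i=2 'b': node 8→4 (via fail)
i=3 'a': node 4→5
i=4 'e': node 5→6
i=5 'e': node 6→7  → match P1@[2:5],P3@[3:5]
i=6 'd': node 7→8 (via fail)  → match P2@[6:6]
i=7 'e': node 8→1 (via fail)
i=8 'c': node 1→0 (via fail)
i=9 'c': node 0→0
i=10 'b': node 0→4
i=11 'e': node 4→1 (via fail)
i=12 'a': node 1→2
i=13 'b': node 2→3  → match P0@[11:13]
i=14 'c': node 3→0 (via fail)
i=15 'd': node 0→8  → match P2@[15:15]
i=16 'b': node 8→4 (via fail)
i=17 'a': node 4→5
i=18 'e': node 5→6
i=19 'e': node 6→7  → match P1@[16:19],P3@[17:19]
i=20 'a': node 7→2 (via fail)
i=21 'd': node 2→8 (via fail)  → match P2@[21:21]
i=22 'b': node 8→4 (via fail)
i=23 'a': node 4→5
i=24 'e': node 5→6
i=25 'e': node 6→7  → match P1@[22:25],P3@[23:25]
i=26 'd': node 7→8 (via fail)  → match P2@[26:26]
i=27 'b': node 8→4 (via fail)
i=28 'a': node 4→5
i=29 'e': node 5→6
i=30 'e': node 6→7  → match P1@[27:30],P3@[28:30]
i=31 'a': node 7→2 (via fail)
i=32 'd': node 2→8 (via fail)  → match P2@[32:32]
i=33 'a': node 8→9 (via fail)
i=34 'a': node 9→9 (via fail)
i=35 'b': node 9→4 (via fail)
i=36 'a': node 4→5
i=37 'e': node 5→6
i=38 'a': node 6→2 (via fail)
i=39 'a': node 2→9 (via fail)
i=40 'e': node 9→10
i=41 'e': node 10→11  → match P3@[39:41]
i=42 'e': node 11→1 (via fail)
i=43 'a': node 1→2
i=44 'b': node 2→3  → match P0@[42:44]
i=45 'a': node 3→5 (via fail)
i=46 'd': node 5→8 (via fail)  → match P2@[46:46]
i=47 'd': node 8→8 (via fail)  → match P2@[47:47]
i=48 'a': node 8→9 (via fail)
i=49 'e': node 9→10
i=50 'e': node 10→11  → match P3@[48:50]
i=51 'd': node 11→8 (via fail)  → match P2@[51:51]
i=52 'a': node 8→9 (via fail)
i=53 'e': node 9→10
i=54 'a': node 10→2 (via fail)
i=55 'b': node 2→3  → match P0@[53:55]
i=56 'b': node 3→4 (via fail)
i=57 'a': node 4→5
i=58 'e': node 5→6
i=59 'e': node 6→7  → match P1@[56:59],P3@[57:59]

Result: [[1,2],[5,1],[5,3],[6,2],[13,0],[15,2],[19,1],[19,3],[21,2],[25,1],[25,3],[26,2],[30,1],[30,3],[32,2],[41,3],[44,0],[46,2],[47,2],[50,3],[51,2],[55,0],[59,1],[59,3]]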